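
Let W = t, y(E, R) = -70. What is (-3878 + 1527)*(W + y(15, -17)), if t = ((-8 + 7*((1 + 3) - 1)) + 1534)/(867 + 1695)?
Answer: 59713049/366 ≈ 1.6315e+5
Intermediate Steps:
t = 221/366 (t = ((-8 + 7*(4 - 1)) + 1534)/2562 = ((-8 + 7*3) + 1534)*(1/2562) = ((-8 + 21) + 1534)*(1/2562) = (13 + 1534)*(1/2562) = 1547*(1/2562) = 221/366 ≈ 0.60382)
W = 221/366 ≈ 0.60382
(-3878 + 1527)*(W + y(15, -17)) = (-3878 + 1527)*(221/366 - 70) = -2351*(-25399/366) = 59713049/366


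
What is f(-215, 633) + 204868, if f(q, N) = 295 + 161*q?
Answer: 170548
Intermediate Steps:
f(-215, 633) + 204868 = (295 + 161*(-215)) + 204868 = (295 - 34615) + 204868 = -34320 + 204868 = 170548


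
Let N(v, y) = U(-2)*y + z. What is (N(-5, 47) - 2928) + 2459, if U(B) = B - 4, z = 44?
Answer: -707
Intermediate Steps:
U(B) = -4 + B
N(v, y) = 44 - 6*y (N(v, y) = (-4 - 2)*y + 44 = -6*y + 44 = 44 - 6*y)
(N(-5, 47) - 2928) + 2459 = ((44 - 6*47) - 2928) + 2459 = ((44 - 282) - 2928) + 2459 = (-238 - 2928) + 2459 = -3166 + 2459 = -707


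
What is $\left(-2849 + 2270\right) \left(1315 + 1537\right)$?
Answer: $-1651308$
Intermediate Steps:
$\left(-2849 + 2270\right) \left(1315 + 1537\right) = \left(-579\right) 2852 = -1651308$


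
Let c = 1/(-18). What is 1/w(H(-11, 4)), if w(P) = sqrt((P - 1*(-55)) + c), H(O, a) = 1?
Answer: 3*sqrt(2014)/1007 ≈ 0.13370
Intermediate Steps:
c = -1/18 ≈ -0.055556
w(P) = sqrt(989/18 + P) (w(P) = sqrt((P - 1*(-55)) - 1/18) = sqrt((P + 55) - 1/18) = sqrt((55 + P) - 1/18) = sqrt(989/18 + P))
1/w(H(-11, 4)) = 1/(sqrt(1978 + 36*1)/6) = 1/(sqrt(1978 + 36)/6) = 1/(sqrt(2014)/6) = 3*sqrt(2014)/1007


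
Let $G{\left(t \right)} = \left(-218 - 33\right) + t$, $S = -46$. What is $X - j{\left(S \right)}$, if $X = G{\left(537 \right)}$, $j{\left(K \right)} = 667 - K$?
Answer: $-427$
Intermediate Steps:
$G{\left(t \right)} = -251 + t$
$X = 286$ ($X = -251 + 537 = 286$)
$X - j{\left(S \right)} = 286 - \left(667 - -46\right) = 286 - \left(667 + 46\right) = 286 - 713 = -427$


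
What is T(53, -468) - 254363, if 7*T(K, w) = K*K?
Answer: -1777732/7 ≈ -2.5396e+5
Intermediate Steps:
T(K, w) = K²/7 (T(K, w) = (K*K)/7 = K²/7)
T(53, -468) - 254363 = (⅐)*53² - 254363 = (⅐)*2809 - 254363 = 2809/7 - 254363 = -1777732/7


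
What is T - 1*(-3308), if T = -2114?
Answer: 1194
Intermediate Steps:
T - 1*(-3308) = -2114 - 1*(-3308) = -2114 + 3308 = 1194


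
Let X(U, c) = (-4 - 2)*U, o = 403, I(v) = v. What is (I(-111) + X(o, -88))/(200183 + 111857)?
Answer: -2529/312040 ≈ -0.0081047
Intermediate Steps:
X(U, c) = -6*U
(I(-111) + X(o, -88))/(200183 + 111857) = (-111 - 6*403)/(200183 + 111857) = (-111 - 2418)/312040 = -2529*1/312040 = -2529/312040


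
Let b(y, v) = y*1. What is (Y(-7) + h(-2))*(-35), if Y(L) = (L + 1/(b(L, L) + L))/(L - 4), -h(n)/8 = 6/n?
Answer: -1725/2 ≈ -862.50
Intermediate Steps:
b(y, v) = y
h(n) = -48/n
Y(L) = (L + 1/(2*L))/(-4 + L) (Y(L) = (L + 1/(L + L))/(L - 4) = (L + 1/(2*L))/(-4 + L))
(Y(-7) + h(-2))*(-35) = ((1/2 + (-7)**2)/((-7)*(-4 - 7)) - 48/(-2))*(-35) = (-1/7*(1/2 + 49)/(-11) - 48*(-1/2))*(-35) = (-1/7*(-1/11)*99/2 + 24)*(-35) = (9/14 + 24)*(-35) = (345/14)*(-35) = -1725/2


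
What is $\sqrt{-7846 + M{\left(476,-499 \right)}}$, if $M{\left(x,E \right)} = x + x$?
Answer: $3 i \sqrt{766} \approx 83.03 i$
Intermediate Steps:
$M{\left(x,E \right)} = 2 x$
$\sqrt{-7846 + M{\left(476,-499 \right)}} = \sqrt{-7846 + 2 \cdot 476} = \sqrt{-7846 + 952} = \sqrt{-6894} = 3 i \sqrt{766}$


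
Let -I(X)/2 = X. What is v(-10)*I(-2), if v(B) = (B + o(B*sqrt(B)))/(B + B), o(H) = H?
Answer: 2 + 2*I*sqrt(10) ≈ 2.0 + 6.3246*I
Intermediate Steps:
I(X) = -2*X
v(B) = (B + B**(3/2))/(2*B) (v(B) = (B + B*sqrt(B))/(B + B) = (B + B**(3/2))/((2*B)) = (B + B**(3/2))*(1/(2*B)) = (B + B**(3/2))/(2*B))
v(-10)*I(-2) = ((1/2)*(-10 + (-10)**(3/2))/(-10))*(-2*(-2)) = ((1/2)*(-1/10)*(-10 - 10*I*sqrt(10)))*4 = (1/2 + I*sqrt(10)/2)*4 = 2 + 2*I*sqrt(10)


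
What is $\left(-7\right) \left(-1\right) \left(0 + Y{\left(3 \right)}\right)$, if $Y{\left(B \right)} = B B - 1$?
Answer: $56$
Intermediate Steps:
$Y{\left(B \right)} = -1 + B^{2}$ ($Y{\left(B \right)} = B^{2} - 1 = -1 + B^{2}$)
$\left(-7\right) \left(-1\right) \left(0 + Y{\left(3 \right)}\right) = \left(-7\right) \left(-1\right) \left(0 - \left(1 - 3^{2}\right)\right) = 7 \left(0 + \left(-1 + 9\right)\right) = 7 \left(0 + 8\right) = 7 \cdot 8 = 56$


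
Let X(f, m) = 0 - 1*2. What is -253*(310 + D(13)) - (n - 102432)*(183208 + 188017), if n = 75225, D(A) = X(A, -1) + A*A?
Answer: 10099797894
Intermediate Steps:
X(f, m) = -2 (X(f, m) = 0 - 2 = -2)
D(A) = -2 + A² (D(A) = -2 + A*A = -2 + A²)
-253*(310 + D(13)) - (n - 102432)*(183208 + 188017) = -253*(310 + (-2 + 13²)) - (75225 - 102432)*(183208 + 188017) = -253*(310 + (-2 + 169)) - (-27207)*371225 = -253*(310 + 167) - 1*(-10099918575) = -253*477 + 10099918575 = -120681 + 10099918575 = 10099797894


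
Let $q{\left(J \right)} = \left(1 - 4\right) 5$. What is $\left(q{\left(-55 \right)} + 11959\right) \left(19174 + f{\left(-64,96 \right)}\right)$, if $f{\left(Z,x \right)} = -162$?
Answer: $227079328$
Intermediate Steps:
$q{\left(J \right)} = -15$ ($q{\left(J \right)} = \left(-3\right) 5 = -15$)
$\left(q{\left(-55 \right)} + 11959\right) \left(19174 + f{\left(-64,96 \right)}\right) = \left(-15 + 11959\right) \left(19174 - 162\right) = 11944 \cdot 19012 = 227079328$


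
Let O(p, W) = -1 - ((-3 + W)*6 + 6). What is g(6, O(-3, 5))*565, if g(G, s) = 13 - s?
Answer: 18080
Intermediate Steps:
O(p, W) = 11 - 6*W (O(p, W) = -1 - ((-18 + 6*W) + 6) = -1 - (-12 + 6*W) = -1 + (12 - 6*W) = 11 - 6*W)
g(6, O(-3, 5))*565 = (13 - (11 - 6*5))*565 = (13 - (11 - 30))*565 = (13 - 1*(-19))*565 = (13 + 19)*565 = 32*565 = 18080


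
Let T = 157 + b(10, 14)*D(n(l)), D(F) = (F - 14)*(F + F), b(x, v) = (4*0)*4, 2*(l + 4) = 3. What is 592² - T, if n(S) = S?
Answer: 350307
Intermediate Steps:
l = -5/2 (l = -4 + (½)*3 = -4 + 3/2 = -5/2 ≈ -2.5000)
b(x, v) = 0 (b(x, v) = 0*4 = 0)
D(F) = 2*F*(-14 + F) (D(F) = (-14 + F)*(2*F) = 2*F*(-14 + F))
T = 157 (T = 157 + 0*(2*(-5/2)*(-14 - 5/2)) = 157 + 0*(2*(-5/2)*(-33/2)) = 157 + 0*(165/2) = 157 + 0 = 157)
592² - T = 592² - 1*157 = 350464 - 157 = 350307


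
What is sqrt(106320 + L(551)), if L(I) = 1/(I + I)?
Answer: sqrt(129115434382)/1102 ≈ 326.07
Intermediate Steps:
L(I) = 1/(2*I)
sqrt(106320 + L(551)) = sqrt(106320 + (1/2)/551) = sqrt(106320 + (1/2)*(1/551)) = sqrt(106320 + 1/1102) = sqrt(117164641/1102) = sqrt(129115434382)/1102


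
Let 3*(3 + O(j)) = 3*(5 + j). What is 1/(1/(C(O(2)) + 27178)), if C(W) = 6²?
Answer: 27214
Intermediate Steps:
O(j) = 2 + j (O(j) = -3 + (3*(5 + j))/3 = -3 + (15 + 3*j)/3 = -3 + (5 + j) = 2 + j)
C(W) = 36
1/(1/(C(O(2)) + 27178)) = 1/(1/(36 + 27178)) = 1/(1/27214) = 27214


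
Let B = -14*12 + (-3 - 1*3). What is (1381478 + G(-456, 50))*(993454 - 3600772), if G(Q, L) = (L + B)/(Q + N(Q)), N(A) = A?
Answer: -136874206799295/38 ≈ -3.6020e+12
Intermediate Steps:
B = -174 (B = -168 + (-3 - 3) = -168 - 6 = -174)
G(Q, L) = (-174 + L)/(2*Q) (G(Q, L) = (L - 174)/(Q + Q) = (-174 + L)/((2*Q)) = (-174 + L)*(1/(2*Q)) = (-174 + L)/(2*Q))
(1381478 + G(-456, 50))*(993454 - 3600772) = (1381478 + (½)*(-174 + 50)/(-456))*(993454 - 3600772) = (1381478 + (½)*(-1/456)*(-124))*(-2607318) = (1381478 + 31/228)*(-2607318) = (314977015/228)*(-2607318) = -136874206799295/38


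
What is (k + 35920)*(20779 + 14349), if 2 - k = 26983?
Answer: 314009192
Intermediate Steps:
k = -26981 (k = 2 - 1*26983 = 2 - 26983 = -26981)
(k + 35920)*(20779 + 14349) = (-26981 + 35920)*(20779 + 14349) = 8939*35128 = 314009192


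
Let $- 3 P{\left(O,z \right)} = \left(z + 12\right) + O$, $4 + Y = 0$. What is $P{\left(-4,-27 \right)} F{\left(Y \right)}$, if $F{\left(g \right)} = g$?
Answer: $- \frac{76}{3} \approx -25.333$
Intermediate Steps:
$Y = -4$ ($Y = -4 + 0 = -4$)
$P{\left(O,z \right)} = -4 - \frac{O}{3} - \frac{z}{3}$ ($P{\left(O,z \right)} = - \frac{\left(z + 12\right) + O}{3} = - \frac{\left(12 + z\right) + O}{3} = - \frac{12 + O + z}{3} = -4 - \frac{O}{3} - \frac{z}{3}$)
$P{\left(-4,-27 \right)} F{\left(Y \right)} = \left(-4 - - \frac{4}{3} - -9\right) \left(-4\right) = \left(-4 + \frac{4}{3} + 9\right) \left(-4\right) = \frac{19}{3} \left(-4\right) = - \frac{76}{3}$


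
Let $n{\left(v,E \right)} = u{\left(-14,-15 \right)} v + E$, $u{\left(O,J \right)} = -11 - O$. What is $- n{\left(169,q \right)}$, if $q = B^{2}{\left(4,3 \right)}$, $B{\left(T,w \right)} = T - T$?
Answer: $-507$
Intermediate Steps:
$B{\left(T,w \right)} = 0$
$q = 0$ ($q = 0^{2} = 0$)
$n{\left(v,E \right)} = E + 3 v$ ($n{\left(v,E \right)} = \left(-11 - -14\right) v + E = \left(-11 + 14\right) v + E = 3 v + E = E + 3 v$)
$- n{\left(169,q \right)} = - (0 + 3 \cdot 169) = - (0 + 507) = \left(-1\right) 507 = -507$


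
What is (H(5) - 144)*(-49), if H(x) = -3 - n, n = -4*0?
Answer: 7203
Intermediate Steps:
n = 0
H(x) = -3 (H(x) = -3 - 1*0 = -3 + 0 = -3)
(H(5) - 144)*(-49) = (-3 - 144)*(-49) = -147*(-49) = 7203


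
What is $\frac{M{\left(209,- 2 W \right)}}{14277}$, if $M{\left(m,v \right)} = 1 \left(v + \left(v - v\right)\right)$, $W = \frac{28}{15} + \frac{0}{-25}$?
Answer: $- \frac{56}{214155} \approx -0.00026149$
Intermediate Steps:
$W = \frac{28}{15}$ ($W = 28 \cdot \frac{1}{15} + 0 \left(- \frac{1}{25}\right) = \frac{28}{15} + 0 = \frac{28}{15} \approx 1.8667$)
$M{\left(m,v \right)} = v$ ($M{\left(m,v \right)} = 1 \left(v + 0\right) = 1 v = v$)
$\frac{M{\left(209,- 2 W \right)}}{14277} = \frac{\left(-2\right) \frac{28}{15}}{14277} = \left(- \frac{56}{15}\right) \frac{1}{14277} = - \frac{56}{214155}$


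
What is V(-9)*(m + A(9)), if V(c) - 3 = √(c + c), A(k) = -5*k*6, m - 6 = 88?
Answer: -528 - 528*I*√2 ≈ -528.0 - 746.71*I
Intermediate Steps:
m = 94 (m = 6 + 88 = 94)
A(k) = -30*k
V(c) = 3 + √2*√c (V(c) = 3 + √(c + c) = 3 + √(2*c) = 3 + √2*√c)
V(-9)*(m + A(9)) = (3 + √2*√(-9))*(94 - 30*9) = (3 + √2*(3*I))*(94 - 270) = (3 + 3*I*√2)*(-176) = -528 - 528*I*√2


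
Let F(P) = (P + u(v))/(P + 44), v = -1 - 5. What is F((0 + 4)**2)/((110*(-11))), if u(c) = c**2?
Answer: -13/18150 ≈ -0.00071625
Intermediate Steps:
v = -6
F(P) = (36 + P)/(44 + P) (F(P) = (P + (-6)**2)/(P + 44) = (P + 36)/(44 + P) = (36 + P)/(44 + P))
F((0 + 4)**2)/((110*(-11))) = ((36 + (0 + 4)**2)/(44 + (0 + 4)**2))/((110*(-11))) = ((36 + 4**2)/(44 + 4**2))/(-1210) = ((36 + 16)/(44 + 16))*(-1/1210) = (52/60)*(-1/1210) = ((1/60)*52)*(-1/1210) = (13/15)*(-1/1210) = -13/18150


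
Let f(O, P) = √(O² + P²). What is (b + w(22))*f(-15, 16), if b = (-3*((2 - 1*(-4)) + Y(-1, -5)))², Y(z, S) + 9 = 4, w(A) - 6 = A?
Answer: 37*√481 ≈ 811.47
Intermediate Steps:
w(A) = 6 + A
Y(z, S) = -5 (Y(z, S) = -9 + 4 = -5)
b = 9 (b = (-3*((2 - 1*(-4)) - 5))² = (-3*((2 + 4) - 5))² = (-3*(6 - 5))² = (-3*1)² = (-3)² = 9)
(b + w(22))*f(-15, 16) = (9 + (6 + 22))*√((-15)² + 16²) = (9 + 28)*√(225 + 256) = 37*√481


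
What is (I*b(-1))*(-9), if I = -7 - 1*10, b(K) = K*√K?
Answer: -153*I ≈ -153.0*I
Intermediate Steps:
b(K) = K^(3/2)
I = -17 (I = -7 - 10 = -17)
(I*b(-1))*(-9) = -(-17)*I*(-9) = (17*I)*(-9) = -153*I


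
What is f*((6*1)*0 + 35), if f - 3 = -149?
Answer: -5110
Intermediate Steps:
f = -146 (f = 3 - 149 = -146)
f*((6*1)*0 + 35) = -146*((6*1)*0 + 35) = -146*(6*0 + 35) = -146*(0 + 35) = -146*35 = -5110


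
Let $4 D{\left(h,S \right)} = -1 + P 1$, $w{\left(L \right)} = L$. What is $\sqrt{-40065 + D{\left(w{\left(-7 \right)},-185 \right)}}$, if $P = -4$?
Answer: $\frac{i \sqrt{160265}}{2} \approx 200.17 i$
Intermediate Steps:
$D{\left(h,S \right)} = - \frac{5}{4}$ ($D{\left(h,S \right)} = \frac{-1 - 4}{4} = \frac{1}{4} \left(-5\right) = - \frac{5}{4}$)
$\sqrt{-40065 + D{\left(w{\left(-7 \right)},-185 \right)}} = \sqrt{-40065 - \frac{5}{4}} = \sqrt{- \frac{160265}{4}} = \frac{i \sqrt{160265}}{2}$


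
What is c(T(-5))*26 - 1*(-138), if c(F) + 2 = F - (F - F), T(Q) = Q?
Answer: -44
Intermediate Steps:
c(F) = -2 + F (c(F) = -2 + (F - (F - F)) = -2 + (F - 1*0) = -2 + (F + 0) = -2 + F)
c(T(-5))*26 - 1*(-138) = (-2 - 5)*26 - 1*(-138) = -7*26 + 138 = -182 + 138 = -44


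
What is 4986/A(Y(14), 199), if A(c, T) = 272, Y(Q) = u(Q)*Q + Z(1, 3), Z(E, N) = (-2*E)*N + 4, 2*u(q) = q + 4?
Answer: 2493/136 ≈ 18.331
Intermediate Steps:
u(q) = 2 + q/2 (u(q) = (q + 4)/2 = (4 + q)/2 = 2 + q/2)
Z(E, N) = 4 - 2*E*N (Z(E, N) = -2*E*N + 4 = 4 - 2*E*N)
Y(Q) = -2 + Q*(2 + Q/2) (Y(Q) = (2 + Q/2)*Q + (4 - 2*1*3) = Q*(2 + Q/2) + (4 - 6) = Q*(2 + Q/2) - 2 = -2 + Q*(2 + Q/2))
4986/A(Y(14), 199) = 4986/272 = 4986*(1/272) = 2493/136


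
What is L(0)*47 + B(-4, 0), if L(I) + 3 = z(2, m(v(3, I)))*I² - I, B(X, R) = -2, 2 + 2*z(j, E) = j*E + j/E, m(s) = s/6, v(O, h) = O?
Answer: -143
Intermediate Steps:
m(s) = s/6 (m(s) = s*(⅙) = s/6)
z(j, E) = -1 + E*j/2 + j/(2*E) (z(j, E) = -1 + (j*E + j/E)/2 = -1 + (E*j + j/E)/2 = -1 + (E*j/2 + j/(2*E)) = -1 + E*j/2 + j/(2*E))
L(I) = -3 - I + 3*I²/2 (L(I) = -3 + (((2 + ((⅙)*3)*(-2 + ((⅙)*3)*2))/(2*(((⅙)*3))))*I² - I) = -3 + (((2 + (-2 + (½)*2)/2)/(2*(½)))*I² - I) = -3 + (((½)*2*(2 + (-2 + 1)/2))*I² - I) = -3 + (((½)*2*(2 + (½)*(-1)))*I² - I) = -3 + (((½)*2*(2 - ½))*I² - I) = -3 + (((½)*2*(3/2))*I² - I) = -3 + (3*I²/2 - I) = -3 + (-I + 3*I²/2) = -3 - I + 3*I²/2)
L(0)*47 + B(-4, 0) = (-3 - 1*0 + (3/2)*0²)*47 - 2 = (-3 + 0 + (3/2)*0)*47 - 2 = (-3 + 0 + 0)*47 - 2 = -3*47 - 2 = -141 - 2 = -143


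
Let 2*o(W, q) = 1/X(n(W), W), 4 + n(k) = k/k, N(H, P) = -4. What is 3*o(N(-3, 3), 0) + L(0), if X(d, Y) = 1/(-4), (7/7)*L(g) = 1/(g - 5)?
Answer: -31/5 ≈ -6.2000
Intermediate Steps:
L(g) = 1/(-5 + g) (L(g) = 1/(g - 5) = 1/(-5 + g))
n(k) = -3 (n(k) = -4 + k/k = -4 + 1 = -3)
X(d, Y) = -1/4
o(W, q) = -2 (o(W, q) = 1/(2*(-1/4)) = (1/2)*(-4) = -2)
3*o(N(-3, 3), 0) + L(0) = 3*(-2) + 1/(-5 + 0) = -6 + 1/(-5) = -6 - 1/5 = -31/5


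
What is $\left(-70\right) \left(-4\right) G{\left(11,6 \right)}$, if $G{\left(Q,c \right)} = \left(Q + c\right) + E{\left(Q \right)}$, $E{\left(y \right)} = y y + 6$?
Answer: $40320$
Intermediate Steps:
$E{\left(y \right)} = 6 + y^{2}$ ($E{\left(y \right)} = y^{2} + 6 = 6 + y^{2}$)
$G{\left(Q,c \right)} = 6 + Q + c + Q^{2}$ ($G{\left(Q,c \right)} = \left(Q + c\right) + \left(6 + Q^{2}\right) = 6 + Q + c + Q^{2}$)
$\left(-70\right) \left(-4\right) G{\left(11,6 \right)} = \left(-70\right) \left(-4\right) \left(6 + 11 + 6 + 11^{2}\right) = 280 \left(6 + 11 + 6 + 121\right) = 280 \cdot 144 = 40320$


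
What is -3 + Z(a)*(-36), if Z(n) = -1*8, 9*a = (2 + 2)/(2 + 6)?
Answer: 285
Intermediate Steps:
a = 1/18 (a = ((2 + 2)/(2 + 6))/9 = (4/8)/9 = (4*(⅛))/9 = (⅑)*(½) = 1/18 ≈ 0.055556)
Z(n) = -8
-3 + Z(a)*(-36) = -3 - 8*(-36) = -3 + 288 = 285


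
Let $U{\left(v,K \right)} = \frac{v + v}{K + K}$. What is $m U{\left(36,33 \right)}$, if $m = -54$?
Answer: $- \frac{648}{11} \approx -58.909$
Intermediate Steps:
$U{\left(v,K \right)} = \frac{v}{K}$ ($U{\left(v,K \right)} = \frac{2 v}{2 K} = 2 v \frac{1}{2 K} = \frac{v}{K}$)
$m U{\left(36,33 \right)} = - 54 \cdot \frac{36}{33} = - 54 \cdot 36 \cdot \frac{1}{33} = \left(-54\right) \frac{12}{11} = - \frac{648}{11}$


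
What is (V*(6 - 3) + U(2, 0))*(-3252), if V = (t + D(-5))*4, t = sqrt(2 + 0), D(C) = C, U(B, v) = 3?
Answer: 185364 - 39024*sqrt(2) ≈ 1.3018e+5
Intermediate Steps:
t = sqrt(2) ≈ 1.4142
V = -20 + 4*sqrt(2) (V = (sqrt(2) - 5)*4 = (-5 + sqrt(2))*4 = -20 + 4*sqrt(2) ≈ -14.343)
(V*(6 - 3) + U(2, 0))*(-3252) = ((-20 + 4*sqrt(2))*(6 - 3) + 3)*(-3252) = ((-20 + 4*sqrt(2))*3 + 3)*(-3252) = ((-60 + 12*sqrt(2)) + 3)*(-3252) = (-57 + 12*sqrt(2))*(-3252) = 185364 - 39024*sqrt(2)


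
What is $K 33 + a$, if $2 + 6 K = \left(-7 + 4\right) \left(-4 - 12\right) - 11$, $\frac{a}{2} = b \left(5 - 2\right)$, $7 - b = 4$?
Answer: $\frac{421}{2} \approx 210.5$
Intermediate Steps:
$b = 3$ ($b = 7 - 4 = 3$)
$a = 18$ ($a = 2 \cdot 3 \left(5 - 2\right) = 2 \cdot 3 \cdot 3 = 2 \cdot 9 = 18$)
$K = \frac{35}{6}$ ($K = - \frac{1}{3} + \frac{\left(-7 + 4\right) \left(-4 - 12\right) - 11}{6} = - \frac{1}{3} + \frac{\left(-3\right) \left(-16\right) - 11}{6} = - \frac{1}{3} + \frac{48 - 11}{6} = - \frac{1}{3} + \frac{1}{6} \cdot 37 = - \frac{1}{3} + \frac{37}{6} = \frac{35}{6} \approx 5.8333$)
$K 33 + a = \frac{35}{6} \cdot 33 + 18 = \frac{385}{2} + 18 = \frac{421}{2}$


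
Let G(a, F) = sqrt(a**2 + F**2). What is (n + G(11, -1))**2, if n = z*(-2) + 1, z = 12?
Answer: (23 - sqrt(122))**2 ≈ 142.91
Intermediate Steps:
n = -23 (n = 12*(-2) + 1 = -24 + 1 = -23)
G(a, F) = sqrt(F**2 + a**2)
(n + G(11, -1))**2 = (-23 + sqrt((-1)**2 + 11**2))**2 = (-23 + sqrt(1 + 121))**2 = (-23 + sqrt(122))**2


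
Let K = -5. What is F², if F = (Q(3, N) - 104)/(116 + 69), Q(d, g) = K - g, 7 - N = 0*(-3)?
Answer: 13456/34225 ≈ 0.39316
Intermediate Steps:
N = 7 (N = 7 - 0*(-3) = 7 - 1*0 = 7 + 0 = 7)
Q(d, g) = -5 - g
F = -116/185 (F = ((-5 - 1*7) - 104)/(116 + 69) = ((-5 - 7) - 104)/185 = (-12 - 104)*(1/185) = -116*1/185 = -116/185 ≈ -0.62703)
F² = (-116/185)² = 13456/34225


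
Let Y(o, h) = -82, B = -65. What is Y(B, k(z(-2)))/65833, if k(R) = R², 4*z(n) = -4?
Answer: -82/65833 ≈ -0.0012456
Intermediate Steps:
z(n) = -1 (z(n) = (¼)*(-4) = -1)
Y(B, k(z(-2)))/65833 = -82/65833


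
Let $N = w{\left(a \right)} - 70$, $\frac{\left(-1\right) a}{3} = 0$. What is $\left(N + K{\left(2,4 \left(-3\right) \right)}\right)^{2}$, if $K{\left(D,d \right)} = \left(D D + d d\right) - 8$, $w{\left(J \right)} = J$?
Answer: $4900$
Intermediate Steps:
$a = 0$ ($a = \left(-3\right) 0 = 0$)
$K{\left(D,d \right)} = -8 + D^{2} + d^{2}$ ($K{\left(D,d \right)} = \left(D^{2} + d^{2}\right) - 8 = -8 + D^{2} + d^{2}$)
$N = -70$ ($N = 0 - 70 = -70$)
$\left(N + K{\left(2,4 \left(-3\right) \right)}\right)^{2} = \left(-70 + \left(-8 + 2^{2} + \left(4 \left(-3\right)\right)^{2}\right)\right)^{2} = \left(-70 + \left(-8 + 4 + \left(-12\right)^{2}\right)\right)^{2} = \left(-70 + \left(-8 + 4 + 144\right)\right)^{2} = \left(-70 + 140\right)^{2} = 70^{2} = 4900$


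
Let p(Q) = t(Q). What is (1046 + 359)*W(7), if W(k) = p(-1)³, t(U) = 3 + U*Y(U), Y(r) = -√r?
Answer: 25290 + 36530*I ≈ 25290.0 + 36530.0*I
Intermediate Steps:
t(U) = 3 - U^(3/2) (t(U) = 3 + U*(-√U) = 3 - U^(3/2))
p(Q) = 3 - Q^(3/2)
W(k) = (3 + I)³ (W(k) = (3 - (-1)^(3/2))³ = (3 - (-1)*I)³ = (3 + I)³)
(1046 + 359)*W(7) = (1046 + 359)*(3 + I)³ = 1405*(3 + I)³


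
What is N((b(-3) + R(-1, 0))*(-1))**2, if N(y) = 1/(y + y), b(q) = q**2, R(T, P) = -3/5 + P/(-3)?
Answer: 25/7056 ≈ 0.0035431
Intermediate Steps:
R(T, P) = -3/5 - P/3 (R(T, P) = -3*1/5 + P*(-1/3) = -3/5 - P/3)
N(y) = 1/(2*y)
N((b(-3) + R(-1, 0))*(-1))**2 = (1/(2*((((-3)**2 + (-3/5 - 1/3*0))*(-1)))))**2 = (1/(2*(((9 + (-3/5 + 0))*(-1)))))**2 = (1/(2*(((9 - 3/5)*(-1)))))**2 = (1/(2*(((42/5)*(-1)))))**2 = (1/(2*(-42/5)))**2 = ((1/2)*(-5/42))**2 = (-5/84)**2 = 25/7056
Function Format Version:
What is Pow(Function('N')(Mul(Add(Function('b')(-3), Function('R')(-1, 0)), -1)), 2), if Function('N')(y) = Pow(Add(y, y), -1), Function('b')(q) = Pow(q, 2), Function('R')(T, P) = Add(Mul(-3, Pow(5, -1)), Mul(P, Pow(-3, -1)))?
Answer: Rational(25, 7056) ≈ 0.0035431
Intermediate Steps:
Function('R')(T, P) = Add(Rational(-3, 5), Mul(Rational(-1, 3), P)) (Function('R')(T, P) = Add(Mul(-3, Rational(1, 5)), Mul(P, Rational(-1, 3))) = Add(Rational(-3, 5), Mul(Rational(-1, 3), P)))
Function('N')(y) = Mul(Rational(1, 2), Pow(y, -1)) (Function('N')(y) = Pow(Mul(2, y), -1) = Mul(Rational(1, 2), Pow(y, -1)))
Pow(Function('N')(Mul(Add(Function('b')(-3), Function('R')(-1, 0)), -1)), 2) = Pow(Mul(Rational(1, 2), Pow(Mul(Add(Pow(-3, 2), Add(Rational(-3, 5), Mul(Rational(-1, 3), 0))), -1), -1)), 2) = Pow(Mul(Rational(1, 2), Pow(Mul(Add(9, Add(Rational(-3, 5), 0)), -1), -1)), 2) = Pow(Mul(Rational(1, 2), Pow(Mul(Add(9, Rational(-3, 5)), -1), -1)), 2) = Pow(Mul(Rational(1, 2), Pow(Mul(Rational(42, 5), -1), -1)), 2) = Pow(Mul(Rational(1, 2), Pow(Rational(-42, 5), -1)), 2) = Pow(Mul(Rational(1, 2), Rational(-5, 42)), 2) = Pow(Rational(-5, 84), 2) = Rational(25, 7056)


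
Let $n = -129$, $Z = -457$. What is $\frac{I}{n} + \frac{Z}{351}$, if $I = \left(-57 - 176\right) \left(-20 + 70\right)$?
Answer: $\frac{1343399}{15093} \approx 89.008$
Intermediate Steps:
$I = -11650$ ($I = \left(-233\right) 50 = -11650$)
$\frac{I}{n} + \frac{Z}{351} = - \frac{11650}{-129} - \frac{457}{351} = \left(-11650\right) \left(- \frac{1}{129}\right) - \frac{457}{351} = \frac{11650}{129} - \frac{457}{351} = \frac{1343399}{15093}$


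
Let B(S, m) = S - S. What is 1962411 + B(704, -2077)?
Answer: 1962411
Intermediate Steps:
B(S, m) = 0
1962411 + B(704, -2077) = 1962411 + 0 = 1962411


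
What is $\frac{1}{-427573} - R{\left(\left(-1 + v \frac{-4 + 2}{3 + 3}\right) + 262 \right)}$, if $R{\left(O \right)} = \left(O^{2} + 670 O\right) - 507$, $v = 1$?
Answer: $- \frac{931587928522}{3848157} \approx -2.4209 \cdot 10^{5}$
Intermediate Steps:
$R{\left(O \right)} = -507 + O^{2} + 670 O$
$\frac{1}{-427573} - R{\left(\left(-1 + v \frac{-4 + 2}{3 + 3}\right) + 262 \right)} = \frac{1}{-427573} - \left(-507 + \left(\left(-1 + 1 \frac{-4 + 2}{3 + 3}\right) + 262\right)^{2} + 670 \left(\left(-1 + 1 \frac{-4 + 2}{3 + 3}\right) + 262\right)\right) = - \frac{1}{427573} - \left(-507 + \left(\left(-1 + 1 \left(- \frac{2}{6}\right)\right) + 262\right)^{2} + 670 \left(\left(-1 + 1 \left(- \frac{2}{6}\right)\right) + 262\right)\right) = - \frac{1}{427573} - \left(-507 + \left(\left(-1 + 1 \left(\left(-2\right) \frac{1}{6}\right)\right) + 262\right)^{2} + 670 \left(\left(-1 + 1 \left(\left(-2\right) \frac{1}{6}\right)\right) + 262\right)\right) = - \frac{1}{427573} - \left(-507 + \left(\left(-1 + 1 \left(- \frac{1}{3}\right)\right) + 262\right)^{2} + 670 \left(\left(-1 + 1 \left(- \frac{1}{3}\right)\right) + 262\right)\right) = - \frac{1}{427573} - \left(-507 + \left(\left(-1 - \frac{1}{3}\right) + 262\right)^{2} + 670 \left(\left(-1 - \frac{1}{3}\right) + 262\right)\right) = - \frac{1}{427573} - \left(-507 + \left(- \frac{4}{3} + 262\right)^{2} + 670 \left(- \frac{4}{3} + 262\right)\right) = - \frac{1}{427573} - \left(-507 + \left(\frac{782}{3}\right)^{2} + 670 \cdot \frac{782}{3}\right) = - \frac{1}{427573} - \left(-507 + \frac{611524}{9} + \frac{523940}{3}\right) = - \frac{1}{427573} - \frac{2178781}{9} = - \frac{931587928522}{3848157}$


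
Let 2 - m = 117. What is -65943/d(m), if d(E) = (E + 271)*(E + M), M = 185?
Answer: -21981/3640 ≈ -6.0387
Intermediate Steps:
m = -115 (m = 2 - 1*117 = 2 - 117 = -115)
d(E) = (185 + E)*(271 + E) (d(E) = (E + 271)*(E + 185) = (271 + E)*(185 + E) = (185 + E)*(271 + E))
-65943/d(m) = -65943/(50135 + (-115)**2 + 456*(-115)) = -65943/(50135 + 13225 - 52440) = -65943/10920 = -65943*1/10920 = -21981/3640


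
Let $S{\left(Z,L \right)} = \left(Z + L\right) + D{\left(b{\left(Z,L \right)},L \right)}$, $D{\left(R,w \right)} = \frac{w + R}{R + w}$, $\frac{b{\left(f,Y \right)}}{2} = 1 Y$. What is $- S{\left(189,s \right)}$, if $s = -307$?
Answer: $117$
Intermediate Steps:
$b{\left(f,Y \right)} = 2 Y$ ($b{\left(f,Y \right)} = 2 \cdot 1 Y = 2 Y$)
$D{\left(R,w \right)} = 1$ ($D{\left(R,w \right)} = \frac{R + w}{R + w} = 1$)
$S{\left(Z,L \right)} = 1 + L + Z$ ($S{\left(Z,L \right)} = \left(Z + L\right) + 1 = \left(L + Z\right) + 1 = 1 + L + Z$)
$- S{\left(189,s \right)} = - (1 - 307 + 189) = \left(-1\right) \left(-117\right) = 117$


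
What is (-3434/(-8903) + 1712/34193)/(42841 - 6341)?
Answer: 66330349/5555670091750 ≈ 1.1939e-5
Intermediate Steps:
(-3434/(-8903) + 1712/34193)/(42841 - 6341) = (-3434*(-1/8903) + 1712*(1/34193))/36500 = (3434/8903 + 1712/34193)*(1/36500) = (132660698/304420279)*(1/36500) = 66330349/5555670091750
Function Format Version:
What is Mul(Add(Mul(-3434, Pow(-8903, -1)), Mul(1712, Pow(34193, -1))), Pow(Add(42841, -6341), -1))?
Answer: Rational(66330349, 5555670091750) ≈ 1.1939e-5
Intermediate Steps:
Mul(Add(Mul(-3434, Pow(-8903, -1)), Mul(1712, Pow(34193, -1))), Pow(Add(42841, -6341), -1)) = Mul(Add(Mul(-3434, Rational(-1, 8903)), Mul(1712, Rational(1, 34193))), Pow(36500, -1)) = Mul(Add(Rational(3434, 8903), Rational(1712, 34193)), Rational(1, 36500)) = Mul(Rational(132660698, 304420279), Rational(1, 36500)) = Rational(66330349, 5555670091750)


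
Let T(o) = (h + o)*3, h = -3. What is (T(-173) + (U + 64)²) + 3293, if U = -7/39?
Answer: 10400686/1521 ≈ 6838.1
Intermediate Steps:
U = -7/39 (U = -7*1/39 = -7/39 ≈ -0.17949)
T(o) = -9 + 3*o (T(o) = (-3 + o)*3 = -9 + 3*o)
(T(-173) + (U + 64)²) + 3293 = ((-9 + 3*(-173)) + (-7/39 + 64)²) + 3293 = ((-9 - 519) + (2489/39)²) + 3293 = (-528 + 6195121/1521) + 3293 = 5392033/1521 + 3293 = 10400686/1521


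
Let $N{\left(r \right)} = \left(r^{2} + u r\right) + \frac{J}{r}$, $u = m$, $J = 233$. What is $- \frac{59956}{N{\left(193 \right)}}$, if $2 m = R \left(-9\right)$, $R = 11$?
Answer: $- \frac{23143016}{10690929} \approx -2.1647$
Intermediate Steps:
$m = - \frac{99}{2}$ ($m = \frac{11 \left(-9\right)}{2} = \frac{1}{2} \left(-99\right) = - \frac{99}{2} \approx -49.5$)
$u = - \frac{99}{2} \approx -49.5$
$N{\left(r \right)} = r^{2} + \frac{233}{r} - \frac{99 r}{2}$ ($N{\left(r \right)} = \left(r^{2} - \frac{99 r}{2}\right) + \frac{233}{r} = r^{2} + \frac{233}{r} - \frac{99 r}{2}$)
$- \frac{59956}{N{\left(193 \right)}} = - \frac{59956}{193^{2} + \frac{233}{193} - \frac{19107}{2}} = - \frac{59956}{37249 + 233 \cdot \frac{1}{193} - \frac{19107}{2}} = - \frac{59956}{37249 + \frac{233}{193} - \frac{19107}{2}} = - \frac{59956}{\frac{10690929}{386}} = \left(-59956\right) \frac{386}{10690929} = - \frac{23143016}{10690929}$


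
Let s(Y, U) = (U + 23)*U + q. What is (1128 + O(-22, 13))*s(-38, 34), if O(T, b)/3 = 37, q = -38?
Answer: 2354100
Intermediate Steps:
O(T, b) = 111 (O(T, b) = 3*37 = 111)
s(Y, U) = -38 + U*(23 + U) (s(Y, U) = (U + 23)*U - 38 = (23 + U)*U - 38 = U*(23 + U) - 38 = -38 + U*(23 + U))
(1128 + O(-22, 13))*s(-38, 34) = (1128 + 111)*(-38 + 34**2 + 23*34) = 1239*(-38 + 1156 + 782) = 1239*1900 = 2354100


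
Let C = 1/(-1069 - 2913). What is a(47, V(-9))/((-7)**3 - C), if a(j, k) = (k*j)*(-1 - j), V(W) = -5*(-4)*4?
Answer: 47911424/91055 ≈ 526.18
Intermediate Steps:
V(W) = 80 (V(W) = 20*4 = 80)
a(j, k) = j*k*(-1 - j) (a(j, k) = (j*k)*(-1 - j) = j*k*(-1 - j))
C = -1/3982 (C = 1/(-3982) = -1/3982 ≈ -0.00025113)
a(47, V(-9))/((-7)**3 - C) = (-1*47*80*(1 + 47))/((-7)**3 - 1*(-1/3982)) = (-1*47*80*48)/(-343 + 1/3982) = -180480/(-1365825/3982) = -180480*(-3982/1365825) = 47911424/91055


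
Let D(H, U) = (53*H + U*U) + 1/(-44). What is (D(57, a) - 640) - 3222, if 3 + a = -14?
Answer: -24289/44 ≈ -552.02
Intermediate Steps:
a = -17 (a = -3 - 14 = -17)
D(H, U) = -1/44 + U² + 53*H (D(H, U) = (53*H + U²) - 1/44 = (U² + 53*H) - 1/44 = -1/44 + U² + 53*H)
(D(57, a) - 640) - 3222 = ((-1/44 + (-17)² + 53*57) - 640) - 3222 = ((-1/44 + 289 + 3021) - 640) - 3222 = (145639/44 - 640) - 3222 = 117479/44 - 3222 = -24289/44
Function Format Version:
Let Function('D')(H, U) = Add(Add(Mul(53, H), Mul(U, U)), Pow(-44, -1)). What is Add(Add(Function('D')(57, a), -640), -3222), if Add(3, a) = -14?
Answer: Rational(-24289, 44) ≈ -552.02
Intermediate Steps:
a = -17 (a = Add(-3, -14) = -17)
Function('D')(H, U) = Add(Rational(-1, 44), Pow(U, 2), Mul(53, H)) (Function('D')(H, U) = Add(Add(Mul(53, H), Pow(U, 2)), Rational(-1, 44)) = Add(Add(Pow(U, 2), Mul(53, H)), Rational(-1, 44)) = Add(Rational(-1, 44), Pow(U, 2), Mul(53, H)))
Add(Add(Function('D')(57, a), -640), -3222) = Add(Add(Add(Rational(-1, 44), Pow(-17, 2), Mul(53, 57)), -640), -3222) = Add(Add(Add(Rational(-1, 44), 289, 3021), -640), -3222) = Add(Add(Rational(145639, 44), -640), -3222) = Add(Rational(117479, 44), -3222) = Rational(-24289, 44)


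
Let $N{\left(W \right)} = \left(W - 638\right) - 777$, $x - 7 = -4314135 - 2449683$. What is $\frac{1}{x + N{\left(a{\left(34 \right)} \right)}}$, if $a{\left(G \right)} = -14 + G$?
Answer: $- \frac{1}{6765206} \approx -1.4782 \cdot 10^{-7}$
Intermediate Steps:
$x = -6763811$ ($x = 7 - 6763818 = -6763811$)
$N{\left(W \right)} = -1415 + W$ ($N{\left(W \right)} = \left(-638 + W\right) - 777 = -1415 + W$)
$\frac{1}{x + N{\left(a{\left(34 \right)} \right)}} = \frac{1}{-6763811 + \left(-1415 + \left(-14 + 34\right)\right)} = \frac{1}{-6763811 + \left(-1415 + 20\right)} = \frac{1}{-6763811 - 1395} = \frac{1}{-6765206} = - \frac{1}{6765206}$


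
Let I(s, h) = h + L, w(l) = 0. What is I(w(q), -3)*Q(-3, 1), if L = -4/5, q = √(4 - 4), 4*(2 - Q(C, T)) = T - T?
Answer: -38/5 ≈ -7.6000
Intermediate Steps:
Q(C, T) = 2 (Q(C, T) = 2 - (T - T)/4 = 2 - ¼*0 = 2 + 0 = 2)
q = 0 (q = √0 = 0)
L = -⅘ (L = -4*⅕ = -⅘ ≈ -0.80000)
I(s, h) = -⅘ + h (I(s, h) = h - ⅘ = -⅘ + h)
I(w(q), -3)*Q(-3, 1) = (-⅘ - 3)*2 = -19/5*2 = -38/5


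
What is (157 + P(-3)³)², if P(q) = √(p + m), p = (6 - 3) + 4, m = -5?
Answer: 24657 + 628*√2 ≈ 25545.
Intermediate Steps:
p = 7 (p = 3 + 4 = 7)
P(q) = √2 (P(q) = √(7 - 5) = √2)
(157 + P(-3)³)² = (157 + (√2)³)² = (157 + 2*√2)²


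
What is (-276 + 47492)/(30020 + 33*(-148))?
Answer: 2951/1571 ≈ 1.8784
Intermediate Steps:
(-276 + 47492)/(30020 + 33*(-148)) = 47216/(30020 - 4884) = 47216/25136 = 47216*(1/25136) = 2951/1571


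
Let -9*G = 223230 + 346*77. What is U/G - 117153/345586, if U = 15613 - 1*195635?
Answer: 132661122903/21588066248 ≈ 6.1451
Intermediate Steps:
G = -249872/9 (G = -(223230 + 346*77)/9 = -(223230 + 26642)/9 = -1/9*249872 = -249872/9 ≈ -27764.)
U = -180022 (U = 15613 - 195635 = -180022)
U/G - 117153/345586 = -180022/(-249872/9) - 117153/345586 = -180022*(-9/249872) - 117153*1/345586 = 810099/124936 - 117153/345586 = 132661122903/21588066248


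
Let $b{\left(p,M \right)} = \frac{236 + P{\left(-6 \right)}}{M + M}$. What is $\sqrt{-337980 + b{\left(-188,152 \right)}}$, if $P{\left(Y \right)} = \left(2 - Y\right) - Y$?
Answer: $\frac{i \sqrt{1952167730}}{76} \approx 581.36 i$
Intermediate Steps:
$P{\left(Y \right)} = 2 - 2 Y$
$b{\left(p,M \right)} = \frac{125}{M}$ ($b{\left(p,M \right)} = \frac{236 + \left(2 - -12\right)}{M + M} = \frac{236 + \left(2 + 12\right)}{2 M} = \left(236 + 14\right) \frac{1}{2 M} = 250 \frac{1}{2 M} = \frac{125}{M}$)
$\sqrt{-337980 + b{\left(-188,152 \right)}} = \sqrt{-337980 + \frac{125}{152}} = \sqrt{- \frac{51372835}{152}} = \frac{i \sqrt{1952167730}}{76}$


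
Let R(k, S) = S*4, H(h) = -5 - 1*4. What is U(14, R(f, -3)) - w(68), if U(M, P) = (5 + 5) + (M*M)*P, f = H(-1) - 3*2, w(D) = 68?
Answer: -2410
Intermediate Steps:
H(h) = -9 (H(h) = -5 - 4 = -9)
f = -15 (f = -9 - 3*2 = -9 - 6 = -15)
R(k, S) = 4*S
U(M, P) = 10 + P*M² (U(M, P) = 10 + M²*P = 10 + P*M²)
U(14, R(f, -3)) - w(68) = (10 + (4*(-3))*14²) - 1*68 = (10 - 12*196) - 68 = (10 - 2352) - 68 = -2342 - 68 = -2410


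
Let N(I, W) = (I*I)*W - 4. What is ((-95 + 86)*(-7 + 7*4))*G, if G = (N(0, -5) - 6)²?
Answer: -18900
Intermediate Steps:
N(I, W) = -4 + W*I² (N(I, W) = I²*W - 4 = W*I² - 4 = -4 + W*I²)
G = 100 (G = ((-4 - 5*0²) - 6)² = ((-4 - 5*0) - 6)² = ((-4 + 0) - 6)² = (-4 - 6)² = (-10)² = 100)
((-95 + 86)*(-7 + 7*4))*G = ((-95 + 86)*(-7 + 7*4))*100 = -9*(-7 + 28)*100 = -9*21*100 = -189*100 = -18900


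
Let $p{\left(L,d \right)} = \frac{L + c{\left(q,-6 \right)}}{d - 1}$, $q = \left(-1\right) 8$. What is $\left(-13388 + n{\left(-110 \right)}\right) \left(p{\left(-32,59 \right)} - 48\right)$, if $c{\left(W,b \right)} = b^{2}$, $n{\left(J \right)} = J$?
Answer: $\frac{18762220}{29} \approx 6.4697 \cdot 10^{5}$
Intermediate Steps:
$q = -8$
$p{\left(L,d \right)} = \frac{36 + L}{-1 + d}$ ($p{\left(L,d \right)} = \frac{L + \left(-6\right)^{2}}{d - 1} = \frac{L + 36}{-1 + d} = \frac{36 + L}{-1 + d}$)
$\left(-13388 + n{\left(-110 \right)}\right) \left(p{\left(-32,59 \right)} - 48\right) = \left(-13388 - 110\right) \left(\frac{36 - 32}{-1 + 59} - 48\right) = - 13498 \left(\frac{1}{58} \cdot 4 - 48\right) = - 13498 \left(\frac{2}{29} - 48\right) = \left(-13498\right) \left(- \frac{1390}{29}\right) = \frac{18762220}{29}$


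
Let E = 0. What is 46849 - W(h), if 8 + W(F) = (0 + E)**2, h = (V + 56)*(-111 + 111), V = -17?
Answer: 46857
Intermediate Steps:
h = 0 (h = (-17 + 56)*(-111 + 111) = 39*0 = 0)
W(F) = -8 (W(F) = -8 + (0 + 0)**2 = -8 + 0**2 = -8 + 0 = -8)
46849 - W(h) = 46849 - 1*(-8) = 46849 + 8 = 46857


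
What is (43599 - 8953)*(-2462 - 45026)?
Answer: -1645269248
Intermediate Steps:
(43599 - 8953)*(-2462 - 45026) = 34646*(-47488) = -1645269248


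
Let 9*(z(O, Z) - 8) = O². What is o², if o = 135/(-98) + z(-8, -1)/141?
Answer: 24959892169/15465907044 ≈ 1.6139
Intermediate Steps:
z(O, Z) = 8 + O²/9
o = -157987/124362 (o = 135/(-98) + (8 + (⅑)*(-8)²)/141 = 135*(-1/98) + (8 + (⅑)*64)*(1/141) = -135/98 + (8 + 64/9)*(1/141) = -135/98 + (136/9)*(1/141) = -135/98 + 136/1269 = -157987/124362 ≈ -1.2704)
o² = (-157987/124362)² = 24959892169/15465907044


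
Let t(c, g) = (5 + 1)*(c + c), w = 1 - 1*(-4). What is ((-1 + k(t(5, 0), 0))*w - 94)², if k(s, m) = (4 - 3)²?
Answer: 8836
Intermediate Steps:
w = 5 (w = 1 + 4 = 5)
t(c, g) = 12*c (t(c, g) = 6*(2*c) = 12*c)
k(s, m) = 1 (k(s, m) = 1² = 1)
((-1 + k(t(5, 0), 0))*w - 94)² = ((-1 + 1)*5 - 94)² = (0*5 - 94)² = (0 - 94)² = (-94)² = 8836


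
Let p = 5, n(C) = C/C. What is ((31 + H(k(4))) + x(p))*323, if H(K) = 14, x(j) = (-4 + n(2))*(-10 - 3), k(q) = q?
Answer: 27132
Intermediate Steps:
n(C) = 1
x(j) = 39 (x(j) = (-4 + 1)*(-10 - 3) = -3*(-13) = 39)
((31 + H(k(4))) + x(p))*323 = ((31 + 14) + 39)*323 = (45 + 39)*323 = 84*323 = 27132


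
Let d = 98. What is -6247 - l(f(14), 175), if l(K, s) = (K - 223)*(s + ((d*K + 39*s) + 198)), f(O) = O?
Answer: 1784883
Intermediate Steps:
l(K, s) = (-223 + K)*(198 + 40*s + 98*K) (l(K, s) = (K - 223)*(s + ((98*K + 39*s) + 198)) = (-223 + K)*(s + ((39*s + 98*K) + 198)) = (-223 + K)*(s + (198 + 39*s + 98*K)) = (-223 + K)*(198 + 40*s + 98*K))
-6247 - l(f(14), 175) = -6247 - (-44154 - 21656*14 - 8920*175 + 98*14² + 40*14*175) = -6247 - (-44154 - 303184 - 1561000 + 98*196 + 98000) = -6247 - (-44154 - 303184 - 1561000 + 19208 + 98000) = -6247 - 1*(-1791130) = -6247 + 1791130 = 1784883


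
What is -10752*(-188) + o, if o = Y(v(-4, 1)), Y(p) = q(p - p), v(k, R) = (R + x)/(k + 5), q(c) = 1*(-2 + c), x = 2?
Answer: 2021374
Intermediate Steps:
q(c) = -2 + c
v(k, R) = (2 + R)/(5 + k) (v(k, R) = (R + 2)/(k + 5) = (2 + R)/(5 + k))
Y(p) = -2 (Y(p) = -2 + (p - p) = -2 + 0 = -2)
o = -2
-10752*(-188) + o = -10752*(-188) - 2 = -1536*(-1316) - 2 = 2021376 - 2 = 2021374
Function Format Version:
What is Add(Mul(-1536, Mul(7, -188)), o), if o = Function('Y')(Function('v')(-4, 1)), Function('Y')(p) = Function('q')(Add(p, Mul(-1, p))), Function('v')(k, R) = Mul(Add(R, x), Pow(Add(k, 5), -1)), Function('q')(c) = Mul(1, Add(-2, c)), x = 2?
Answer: 2021374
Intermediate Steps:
Function('q')(c) = Add(-2, c)
Function('v')(k, R) = Mul(Pow(Add(5, k), -1), Add(2, R)) (Function('v')(k, R) = Mul(Add(R, 2), Pow(Add(k, 5), -1)) = Mul(Add(2, R), Pow(Add(5, k), -1)) = Mul(Pow(Add(5, k), -1), Add(2, R)))
Function('Y')(p) = -2 (Function('Y')(p) = Add(-2, Add(p, Mul(-1, p))) = Add(-2, 0) = -2)
o = -2
Add(Mul(-1536, Mul(7, -188)), o) = Add(Mul(-1536, Mul(7, -188)), -2) = Add(Mul(-1536, -1316), -2) = Add(2021376, -2) = 2021374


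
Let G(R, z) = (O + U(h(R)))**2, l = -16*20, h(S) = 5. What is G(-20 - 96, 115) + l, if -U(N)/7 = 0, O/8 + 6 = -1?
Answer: 2816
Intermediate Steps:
O = -56 (O = -48 + 8*(-1) = -48 - 8 = -56)
U(N) = 0 (U(N) = -7*0 = 0)
l = -320
G(R, z) = 3136 (G(R, z) = (-56 + 0)**2 = (-56)**2 = 3136)
G(-20 - 96, 115) + l = 3136 - 320 = 2816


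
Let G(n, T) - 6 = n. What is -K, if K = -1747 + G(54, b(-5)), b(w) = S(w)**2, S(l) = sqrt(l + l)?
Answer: 1687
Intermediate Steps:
S(l) = sqrt(2)*sqrt(l) (S(l) = sqrt(2*l) = sqrt(2)*sqrt(l))
b(w) = 2*w (b(w) = (sqrt(2)*sqrt(w))**2 = 2*w)
G(n, T) = 6 + n
K = -1687 (K = -1747 + (6 + 54) = -1747 + 60 = -1687)
-K = -1*(-1687) = 1687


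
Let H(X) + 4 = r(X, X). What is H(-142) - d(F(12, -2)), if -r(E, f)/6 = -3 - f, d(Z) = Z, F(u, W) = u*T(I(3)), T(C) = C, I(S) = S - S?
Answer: -838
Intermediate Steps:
I(S) = 0
F(u, W) = 0 (F(u, W) = u*0 = 0)
r(E, f) = 18 + 6*f (r(E, f) = -6*(-3 - f) = 18 + 6*f)
H(X) = 14 + 6*X (H(X) = -4 + (18 + 6*X) = 14 + 6*X)
H(-142) - d(F(12, -2)) = (14 + 6*(-142)) - 1*0 = (14 - 852) + 0 = -838 + 0 = -838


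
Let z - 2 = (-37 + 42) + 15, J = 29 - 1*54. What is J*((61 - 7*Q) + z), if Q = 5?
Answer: -1200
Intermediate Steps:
J = -25 (J = 29 - 54 = -25)
z = 22 (z = 2 + ((-37 + 42) + 15) = 2 + (5 + 15) = 2 + 20 = 22)
J*((61 - 7*Q) + z) = -25*((61 - 7*5) + 22) = -25*((61 - 35) + 22) = -25*(26 + 22) = -25*48 = -1200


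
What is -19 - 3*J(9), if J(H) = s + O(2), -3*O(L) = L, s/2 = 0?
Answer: -17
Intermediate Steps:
s = 0 (s = 2*0 = 0)
O(L) = -L/3
J(H) = -⅔ (J(H) = 0 - ⅓*2 = 0 - ⅔ = -⅔)
-19 - 3*J(9) = -19 - 3*(-⅔) = -19 + 2 = -17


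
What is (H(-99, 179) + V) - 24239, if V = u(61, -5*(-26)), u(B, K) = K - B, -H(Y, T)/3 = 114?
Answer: -24512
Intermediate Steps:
H(Y, T) = -342 (H(Y, T) = -3*114 = -342)
V = 69 (V = -5*(-26) - 1*61 = 130 - 61 = 69)
(H(-99, 179) + V) - 24239 = (-342 + 69) - 24239 = -273 - 24239 = -24512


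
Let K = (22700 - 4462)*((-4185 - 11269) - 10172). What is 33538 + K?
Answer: -467333450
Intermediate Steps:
K = -467366988 (K = 18238*(-15454 - 10172) = 18238*(-25626) = -467366988)
33538 + K = 33538 - 467366988 = -467333450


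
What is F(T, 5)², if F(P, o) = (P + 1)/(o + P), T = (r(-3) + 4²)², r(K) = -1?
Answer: 12769/13225 ≈ 0.96552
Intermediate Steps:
T = 225 (T = (-1 + 4²)² = (-1 + 16)² = 15² = 225)
F(P, o) = (1 + P)/(P + o)
F(T, 5)² = ((1 + 225)/(225 + 5))² = (226/230)² = ((1/230)*226)² = (113/115)² = 12769/13225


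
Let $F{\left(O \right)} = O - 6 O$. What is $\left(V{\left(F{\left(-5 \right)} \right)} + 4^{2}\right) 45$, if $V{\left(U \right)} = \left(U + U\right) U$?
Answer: $56970$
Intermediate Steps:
$F{\left(O \right)} = - 5 O$ ($F{\left(O \right)} = O - 6 O = - 5 O$)
$V{\left(U \right)} = 2 U^{2}$ ($V{\left(U \right)} = 2 U U = 2 U^{2}$)
$\left(V{\left(F{\left(-5 \right)} \right)} + 4^{2}\right) 45 = \left(2 \left(\left(-5\right) \left(-5\right)\right)^{2} + 4^{2}\right) 45 = \left(2 \cdot 25^{2} + 16\right) 45 = \left(2 \cdot 625 + 16\right) 45 = \left(1250 + 16\right) 45 = 1266 \cdot 45 = 56970$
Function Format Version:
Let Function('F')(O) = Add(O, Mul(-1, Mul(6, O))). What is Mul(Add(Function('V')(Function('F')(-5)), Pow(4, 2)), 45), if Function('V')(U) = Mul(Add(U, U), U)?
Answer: 56970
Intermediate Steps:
Function('F')(O) = Mul(-5, O) (Function('F')(O) = Add(O, Mul(-6, O)) = Mul(-5, O))
Function('V')(U) = Mul(2, Pow(U, 2)) (Function('V')(U) = Mul(Mul(2, U), U) = Mul(2, Pow(U, 2)))
Mul(Add(Function('V')(Function('F')(-5)), Pow(4, 2)), 45) = Mul(Add(Mul(2, Pow(Mul(-5, -5), 2)), Pow(4, 2)), 45) = Mul(Add(Mul(2, Pow(25, 2)), 16), 45) = Mul(Add(Mul(2, 625), 16), 45) = Mul(Add(1250, 16), 45) = Mul(1266, 45) = 56970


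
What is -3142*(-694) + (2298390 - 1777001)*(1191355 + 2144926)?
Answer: 1739502394857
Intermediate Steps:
-3142*(-694) + (2298390 - 1777001)*(1191355 + 2144926) = 2180548 + 521389*3336281 = 2180548 + 1739500214309 = 1739502394857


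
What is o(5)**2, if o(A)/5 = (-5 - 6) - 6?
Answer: 7225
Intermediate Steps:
o(A) = -85 (o(A) = 5*((-5 - 6) - 6) = 5*(-11 - 6) = 5*(-17) = -85)
o(5)**2 = (-85)**2 = 7225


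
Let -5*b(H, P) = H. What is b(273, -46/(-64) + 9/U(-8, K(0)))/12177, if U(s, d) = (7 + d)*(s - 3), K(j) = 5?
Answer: -91/20295 ≈ -0.0044839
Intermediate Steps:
U(s, d) = (-3 + s)*(7 + d) (U(s, d) = (7 + d)*(-3 + s) = (-3 + s)*(7 + d))
b(H, P) = -H/5
b(273, -46/(-64) + 9/U(-8, K(0)))/12177 = -⅕*273/12177 = -273/5*1/12177 = -91/20295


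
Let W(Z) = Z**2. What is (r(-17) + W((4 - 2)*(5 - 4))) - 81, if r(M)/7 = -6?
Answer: -119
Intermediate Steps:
r(M) = -42 (r(M) = 7*(-6) = -42)
(r(-17) + W((4 - 2)*(5 - 4))) - 81 = (-42 + ((4 - 2)*(5 - 4))**2) - 81 = (-42 + (2*1)**2) - 81 = (-42 + 2**2) - 81 = (-42 + 4) - 81 = -38 - 81 = -119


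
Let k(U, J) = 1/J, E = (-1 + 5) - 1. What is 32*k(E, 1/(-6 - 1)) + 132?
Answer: -92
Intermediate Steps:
E = 3 (E = 4 - 1 = 3)
32*k(E, 1/(-6 - 1)) + 132 = 32/(1/(-6 - 1)) + 132 = 32/(1/(-7)) + 132 = 32/(-⅐) + 132 = 32*(-7) + 132 = -224 + 132 = -92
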